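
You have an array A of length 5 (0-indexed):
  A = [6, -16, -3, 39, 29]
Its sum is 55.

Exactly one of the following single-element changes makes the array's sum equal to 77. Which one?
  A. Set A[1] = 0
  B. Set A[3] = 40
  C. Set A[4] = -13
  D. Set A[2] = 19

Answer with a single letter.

Option A: A[1] -16->0, delta=16, new_sum=55+(16)=71
Option B: A[3] 39->40, delta=1, new_sum=55+(1)=56
Option C: A[4] 29->-13, delta=-42, new_sum=55+(-42)=13
Option D: A[2] -3->19, delta=22, new_sum=55+(22)=77 <-- matches target

Answer: D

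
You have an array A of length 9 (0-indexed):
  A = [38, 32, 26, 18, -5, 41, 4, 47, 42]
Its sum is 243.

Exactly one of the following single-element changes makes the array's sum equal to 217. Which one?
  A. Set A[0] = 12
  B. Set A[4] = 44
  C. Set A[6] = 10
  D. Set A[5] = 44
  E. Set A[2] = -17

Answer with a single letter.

Answer: A

Derivation:
Option A: A[0] 38->12, delta=-26, new_sum=243+(-26)=217 <-- matches target
Option B: A[4] -5->44, delta=49, new_sum=243+(49)=292
Option C: A[6] 4->10, delta=6, new_sum=243+(6)=249
Option D: A[5] 41->44, delta=3, new_sum=243+(3)=246
Option E: A[2] 26->-17, delta=-43, new_sum=243+(-43)=200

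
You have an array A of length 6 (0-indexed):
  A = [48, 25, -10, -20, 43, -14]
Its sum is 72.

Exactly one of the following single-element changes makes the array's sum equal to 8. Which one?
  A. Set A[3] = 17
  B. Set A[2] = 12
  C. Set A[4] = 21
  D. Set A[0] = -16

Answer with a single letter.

Answer: D

Derivation:
Option A: A[3] -20->17, delta=37, new_sum=72+(37)=109
Option B: A[2] -10->12, delta=22, new_sum=72+(22)=94
Option C: A[4] 43->21, delta=-22, new_sum=72+(-22)=50
Option D: A[0] 48->-16, delta=-64, new_sum=72+(-64)=8 <-- matches target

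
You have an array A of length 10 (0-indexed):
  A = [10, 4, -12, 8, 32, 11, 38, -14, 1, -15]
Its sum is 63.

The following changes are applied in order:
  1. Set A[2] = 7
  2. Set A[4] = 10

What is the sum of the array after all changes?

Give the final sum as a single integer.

Answer: 60

Derivation:
Initial sum: 63
Change 1: A[2] -12 -> 7, delta = 19, sum = 82
Change 2: A[4] 32 -> 10, delta = -22, sum = 60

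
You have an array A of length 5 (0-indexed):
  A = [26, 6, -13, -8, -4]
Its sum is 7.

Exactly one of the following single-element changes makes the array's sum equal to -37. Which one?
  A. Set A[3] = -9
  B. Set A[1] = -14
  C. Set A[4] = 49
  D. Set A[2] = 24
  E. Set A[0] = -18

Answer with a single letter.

Answer: E

Derivation:
Option A: A[3] -8->-9, delta=-1, new_sum=7+(-1)=6
Option B: A[1] 6->-14, delta=-20, new_sum=7+(-20)=-13
Option C: A[4] -4->49, delta=53, new_sum=7+(53)=60
Option D: A[2] -13->24, delta=37, new_sum=7+(37)=44
Option E: A[0] 26->-18, delta=-44, new_sum=7+(-44)=-37 <-- matches target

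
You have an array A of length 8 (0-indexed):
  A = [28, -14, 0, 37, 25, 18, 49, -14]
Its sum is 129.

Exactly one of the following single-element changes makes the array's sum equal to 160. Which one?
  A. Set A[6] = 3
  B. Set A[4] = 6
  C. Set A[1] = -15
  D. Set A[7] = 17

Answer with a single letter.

Answer: D

Derivation:
Option A: A[6] 49->3, delta=-46, new_sum=129+(-46)=83
Option B: A[4] 25->6, delta=-19, new_sum=129+(-19)=110
Option C: A[1] -14->-15, delta=-1, new_sum=129+(-1)=128
Option D: A[7] -14->17, delta=31, new_sum=129+(31)=160 <-- matches target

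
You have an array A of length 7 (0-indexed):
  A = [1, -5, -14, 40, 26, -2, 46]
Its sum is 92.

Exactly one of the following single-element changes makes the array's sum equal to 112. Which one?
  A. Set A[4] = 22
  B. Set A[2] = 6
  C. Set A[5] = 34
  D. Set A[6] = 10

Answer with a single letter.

Option A: A[4] 26->22, delta=-4, new_sum=92+(-4)=88
Option B: A[2] -14->6, delta=20, new_sum=92+(20)=112 <-- matches target
Option C: A[5] -2->34, delta=36, new_sum=92+(36)=128
Option D: A[6] 46->10, delta=-36, new_sum=92+(-36)=56

Answer: B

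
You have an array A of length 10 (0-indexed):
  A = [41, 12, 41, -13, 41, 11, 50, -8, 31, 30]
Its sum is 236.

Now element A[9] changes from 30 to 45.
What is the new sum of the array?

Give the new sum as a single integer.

Answer: 251

Derivation:
Old value at index 9: 30
New value at index 9: 45
Delta = 45 - 30 = 15
New sum = old_sum + delta = 236 + (15) = 251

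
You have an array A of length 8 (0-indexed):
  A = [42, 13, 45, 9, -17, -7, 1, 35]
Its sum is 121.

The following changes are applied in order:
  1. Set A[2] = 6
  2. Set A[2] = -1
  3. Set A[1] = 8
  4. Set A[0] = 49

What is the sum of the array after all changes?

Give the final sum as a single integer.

Initial sum: 121
Change 1: A[2] 45 -> 6, delta = -39, sum = 82
Change 2: A[2] 6 -> -1, delta = -7, sum = 75
Change 3: A[1] 13 -> 8, delta = -5, sum = 70
Change 4: A[0] 42 -> 49, delta = 7, sum = 77

Answer: 77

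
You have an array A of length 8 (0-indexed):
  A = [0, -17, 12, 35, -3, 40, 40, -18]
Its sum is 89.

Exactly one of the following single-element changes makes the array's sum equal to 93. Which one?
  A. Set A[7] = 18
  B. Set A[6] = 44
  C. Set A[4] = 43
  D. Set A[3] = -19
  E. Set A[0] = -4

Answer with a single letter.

Option A: A[7] -18->18, delta=36, new_sum=89+(36)=125
Option B: A[6] 40->44, delta=4, new_sum=89+(4)=93 <-- matches target
Option C: A[4] -3->43, delta=46, new_sum=89+(46)=135
Option D: A[3] 35->-19, delta=-54, new_sum=89+(-54)=35
Option E: A[0] 0->-4, delta=-4, new_sum=89+(-4)=85

Answer: B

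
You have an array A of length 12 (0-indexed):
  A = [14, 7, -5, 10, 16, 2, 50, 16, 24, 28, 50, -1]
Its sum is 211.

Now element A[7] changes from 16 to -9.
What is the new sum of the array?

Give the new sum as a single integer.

Answer: 186

Derivation:
Old value at index 7: 16
New value at index 7: -9
Delta = -9 - 16 = -25
New sum = old_sum + delta = 211 + (-25) = 186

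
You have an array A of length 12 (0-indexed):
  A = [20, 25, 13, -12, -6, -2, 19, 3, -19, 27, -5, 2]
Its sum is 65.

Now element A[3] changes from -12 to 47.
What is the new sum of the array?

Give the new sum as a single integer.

Old value at index 3: -12
New value at index 3: 47
Delta = 47 - -12 = 59
New sum = old_sum + delta = 65 + (59) = 124

Answer: 124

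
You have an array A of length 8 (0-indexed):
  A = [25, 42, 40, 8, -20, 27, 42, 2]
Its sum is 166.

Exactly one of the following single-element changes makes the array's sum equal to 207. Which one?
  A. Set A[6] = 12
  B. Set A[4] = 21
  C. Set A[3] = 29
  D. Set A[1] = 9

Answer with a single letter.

Answer: B

Derivation:
Option A: A[6] 42->12, delta=-30, new_sum=166+(-30)=136
Option B: A[4] -20->21, delta=41, new_sum=166+(41)=207 <-- matches target
Option C: A[3] 8->29, delta=21, new_sum=166+(21)=187
Option D: A[1] 42->9, delta=-33, new_sum=166+(-33)=133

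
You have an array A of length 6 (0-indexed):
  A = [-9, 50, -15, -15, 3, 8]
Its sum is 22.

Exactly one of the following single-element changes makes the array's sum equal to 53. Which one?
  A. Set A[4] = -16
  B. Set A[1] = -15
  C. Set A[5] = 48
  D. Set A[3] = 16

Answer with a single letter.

Option A: A[4] 3->-16, delta=-19, new_sum=22+(-19)=3
Option B: A[1] 50->-15, delta=-65, new_sum=22+(-65)=-43
Option C: A[5] 8->48, delta=40, new_sum=22+(40)=62
Option D: A[3] -15->16, delta=31, new_sum=22+(31)=53 <-- matches target

Answer: D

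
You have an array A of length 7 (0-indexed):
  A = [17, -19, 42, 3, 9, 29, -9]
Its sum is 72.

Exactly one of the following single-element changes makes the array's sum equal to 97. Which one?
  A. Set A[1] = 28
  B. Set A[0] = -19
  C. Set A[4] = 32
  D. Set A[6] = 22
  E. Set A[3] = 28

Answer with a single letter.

Answer: E

Derivation:
Option A: A[1] -19->28, delta=47, new_sum=72+(47)=119
Option B: A[0] 17->-19, delta=-36, new_sum=72+(-36)=36
Option C: A[4] 9->32, delta=23, new_sum=72+(23)=95
Option D: A[6] -9->22, delta=31, new_sum=72+(31)=103
Option E: A[3] 3->28, delta=25, new_sum=72+(25)=97 <-- matches target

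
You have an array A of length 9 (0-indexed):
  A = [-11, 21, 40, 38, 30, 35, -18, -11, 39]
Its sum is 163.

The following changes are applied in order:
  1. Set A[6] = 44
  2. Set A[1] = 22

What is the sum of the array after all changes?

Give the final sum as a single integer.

Answer: 226

Derivation:
Initial sum: 163
Change 1: A[6] -18 -> 44, delta = 62, sum = 225
Change 2: A[1] 21 -> 22, delta = 1, sum = 226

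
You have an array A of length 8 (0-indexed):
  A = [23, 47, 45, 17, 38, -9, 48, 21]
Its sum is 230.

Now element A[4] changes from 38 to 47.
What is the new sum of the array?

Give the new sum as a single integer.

Answer: 239

Derivation:
Old value at index 4: 38
New value at index 4: 47
Delta = 47 - 38 = 9
New sum = old_sum + delta = 230 + (9) = 239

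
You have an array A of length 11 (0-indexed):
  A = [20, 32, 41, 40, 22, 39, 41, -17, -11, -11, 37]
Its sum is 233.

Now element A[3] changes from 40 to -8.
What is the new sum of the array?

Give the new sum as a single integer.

Old value at index 3: 40
New value at index 3: -8
Delta = -8 - 40 = -48
New sum = old_sum + delta = 233 + (-48) = 185

Answer: 185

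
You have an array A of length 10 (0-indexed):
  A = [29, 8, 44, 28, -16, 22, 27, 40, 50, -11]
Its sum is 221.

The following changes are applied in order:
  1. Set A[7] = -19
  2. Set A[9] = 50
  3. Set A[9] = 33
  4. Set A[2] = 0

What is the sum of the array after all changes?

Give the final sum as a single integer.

Answer: 162

Derivation:
Initial sum: 221
Change 1: A[7] 40 -> -19, delta = -59, sum = 162
Change 2: A[9] -11 -> 50, delta = 61, sum = 223
Change 3: A[9] 50 -> 33, delta = -17, sum = 206
Change 4: A[2] 44 -> 0, delta = -44, sum = 162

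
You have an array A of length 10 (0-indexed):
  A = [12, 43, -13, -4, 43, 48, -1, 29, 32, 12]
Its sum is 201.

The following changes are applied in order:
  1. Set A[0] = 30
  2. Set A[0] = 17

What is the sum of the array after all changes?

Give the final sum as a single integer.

Initial sum: 201
Change 1: A[0] 12 -> 30, delta = 18, sum = 219
Change 2: A[0] 30 -> 17, delta = -13, sum = 206

Answer: 206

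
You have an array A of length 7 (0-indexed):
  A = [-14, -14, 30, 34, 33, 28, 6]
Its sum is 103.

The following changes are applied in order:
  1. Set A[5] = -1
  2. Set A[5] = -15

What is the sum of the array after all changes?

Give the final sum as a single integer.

Answer: 60

Derivation:
Initial sum: 103
Change 1: A[5] 28 -> -1, delta = -29, sum = 74
Change 2: A[5] -1 -> -15, delta = -14, sum = 60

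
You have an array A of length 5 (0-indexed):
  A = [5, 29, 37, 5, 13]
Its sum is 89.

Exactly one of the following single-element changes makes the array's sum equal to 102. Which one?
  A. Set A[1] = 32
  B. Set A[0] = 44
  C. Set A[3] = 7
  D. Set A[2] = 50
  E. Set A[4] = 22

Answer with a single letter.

Option A: A[1] 29->32, delta=3, new_sum=89+(3)=92
Option B: A[0] 5->44, delta=39, new_sum=89+(39)=128
Option C: A[3] 5->7, delta=2, new_sum=89+(2)=91
Option D: A[2] 37->50, delta=13, new_sum=89+(13)=102 <-- matches target
Option E: A[4] 13->22, delta=9, new_sum=89+(9)=98

Answer: D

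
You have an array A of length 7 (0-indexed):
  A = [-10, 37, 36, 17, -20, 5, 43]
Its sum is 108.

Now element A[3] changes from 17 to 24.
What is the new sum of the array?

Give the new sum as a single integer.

Answer: 115

Derivation:
Old value at index 3: 17
New value at index 3: 24
Delta = 24 - 17 = 7
New sum = old_sum + delta = 108 + (7) = 115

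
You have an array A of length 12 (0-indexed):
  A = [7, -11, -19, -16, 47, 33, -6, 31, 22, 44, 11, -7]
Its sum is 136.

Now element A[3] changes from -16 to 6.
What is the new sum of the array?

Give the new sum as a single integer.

Answer: 158

Derivation:
Old value at index 3: -16
New value at index 3: 6
Delta = 6 - -16 = 22
New sum = old_sum + delta = 136 + (22) = 158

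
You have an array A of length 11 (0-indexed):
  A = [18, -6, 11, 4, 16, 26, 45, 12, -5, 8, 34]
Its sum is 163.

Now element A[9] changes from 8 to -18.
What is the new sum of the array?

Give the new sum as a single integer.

Old value at index 9: 8
New value at index 9: -18
Delta = -18 - 8 = -26
New sum = old_sum + delta = 163 + (-26) = 137

Answer: 137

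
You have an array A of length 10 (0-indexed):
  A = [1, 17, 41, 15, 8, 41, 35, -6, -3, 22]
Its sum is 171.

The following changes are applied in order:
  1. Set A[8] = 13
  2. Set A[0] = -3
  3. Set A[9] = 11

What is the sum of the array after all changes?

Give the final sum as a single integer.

Initial sum: 171
Change 1: A[8] -3 -> 13, delta = 16, sum = 187
Change 2: A[0] 1 -> -3, delta = -4, sum = 183
Change 3: A[9] 22 -> 11, delta = -11, sum = 172

Answer: 172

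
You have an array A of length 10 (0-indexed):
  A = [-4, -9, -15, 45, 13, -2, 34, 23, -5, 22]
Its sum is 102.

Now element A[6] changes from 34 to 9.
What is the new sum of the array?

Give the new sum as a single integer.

Old value at index 6: 34
New value at index 6: 9
Delta = 9 - 34 = -25
New sum = old_sum + delta = 102 + (-25) = 77

Answer: 77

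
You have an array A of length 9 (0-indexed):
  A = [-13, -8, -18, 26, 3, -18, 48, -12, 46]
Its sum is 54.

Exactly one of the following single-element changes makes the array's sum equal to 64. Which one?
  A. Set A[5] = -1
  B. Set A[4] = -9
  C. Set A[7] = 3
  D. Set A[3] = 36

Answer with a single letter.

Answer: D

Derivation:
Option A: A[5] -18->-1, delta=17, new_sum=54+(17)=71
Option B: A[4] 3->-9, delta=-12, new_sum=54+(-12)=42
Option C: A[7] -12->3, delta=15, new_sum=54+(15)=69
Option D: A[3] 26->36, delta=10, new_sum=54+(10)=64 <-- matches target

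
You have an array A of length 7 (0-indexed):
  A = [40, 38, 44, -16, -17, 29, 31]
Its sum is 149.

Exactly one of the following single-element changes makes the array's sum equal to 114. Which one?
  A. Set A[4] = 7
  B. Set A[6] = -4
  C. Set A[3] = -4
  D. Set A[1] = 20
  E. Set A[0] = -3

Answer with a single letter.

Option A: A[4] -17->7, delta=24, new_sum=149+(24)=173
Option B: A[6] 31->-4, delta=-35, new_sum=149+(-35)=114 <-- matches target
Option C: A[3] -16->-4, delta=12, new_sum=149+(12)=161
Option D: A[1] 38->20, delta=-18, new_sum=149+(-18)=131
Option E: A[0] 40->-3, delta=-43, new_sum=149+(-43)=106

Answer: B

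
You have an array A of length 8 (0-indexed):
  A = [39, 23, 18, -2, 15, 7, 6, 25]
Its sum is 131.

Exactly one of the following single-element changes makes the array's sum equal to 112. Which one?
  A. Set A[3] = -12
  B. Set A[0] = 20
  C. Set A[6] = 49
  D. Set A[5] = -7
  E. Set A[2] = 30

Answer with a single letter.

Option A: A[3] -2->-12, delta=-10, new_sum=131+(-10)=121
Option B: A[0] 39->20, delta=-19, new_sum=131+(-19)=112 <-- matches target
Option C: A[6] 6->49, delta=43, new_sum=131+(43)=174
Option D: A[5] 7->-7, delta=-14, new_sum=131+(-14)=117
Option E: A[2] 18->30, delta=12, new_sum=131+(12)=143

Answer: B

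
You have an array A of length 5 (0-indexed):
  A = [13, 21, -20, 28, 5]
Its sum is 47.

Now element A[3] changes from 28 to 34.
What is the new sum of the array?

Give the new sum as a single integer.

Answer: 53

Derivation:
Old value at index 3: 28
New value at index 3: 34
Delta = 34 - 28 = 6
New sum = old_sum + delta = 47 + (6) = 53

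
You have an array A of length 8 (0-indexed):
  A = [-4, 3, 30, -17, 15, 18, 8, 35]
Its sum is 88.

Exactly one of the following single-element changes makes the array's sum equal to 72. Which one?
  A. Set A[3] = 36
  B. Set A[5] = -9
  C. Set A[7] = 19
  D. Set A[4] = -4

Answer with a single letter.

Option A: A[3] -17->36, delta=53, new_sum=88+(53)=141
Option B: A[5] 18->-9, delta=-27, new_sum=88+(-27)=61
Option C: A[7] 35->19, delta=-16, new_sum=88+(-16)=72 <-- matches target
Option D: A[4] 15->-4, delta=-19, new_sum=88+(-19)=69

Answer: C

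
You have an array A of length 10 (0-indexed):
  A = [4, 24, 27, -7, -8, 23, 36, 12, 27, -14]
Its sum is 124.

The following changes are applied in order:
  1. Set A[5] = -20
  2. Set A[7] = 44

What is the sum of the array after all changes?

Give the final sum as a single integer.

Initial sum: 124
Change 1: A[5] 23 -> -20, delta = -43, sum = 81
Change 2: A[7] 12 -> 44, delta = 32, sum = 113

Answer: 113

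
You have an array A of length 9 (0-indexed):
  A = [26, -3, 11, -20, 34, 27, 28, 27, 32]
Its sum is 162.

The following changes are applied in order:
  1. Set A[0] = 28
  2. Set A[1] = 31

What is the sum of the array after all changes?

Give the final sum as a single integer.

Initial sum: 162
Change 1: A[0] 26 -> 28, delta = 2, sum = 164
Change 2: A[1] -3 -> 31, delta = 34, sum = 198

Answer: 198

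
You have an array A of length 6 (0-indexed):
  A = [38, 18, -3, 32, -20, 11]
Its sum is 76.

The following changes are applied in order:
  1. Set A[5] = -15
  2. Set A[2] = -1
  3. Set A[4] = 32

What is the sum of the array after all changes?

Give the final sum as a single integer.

Answer: 104

Derivation:
Initial sum: 76
Change 1: A[5] 11 -> -15, delta = -26, sum = 50
Change 2: A[2] -3 -> -1, delta = 2, sum = 52
Change 3: A[4] -20 -> 32, delta = 52, sum = 104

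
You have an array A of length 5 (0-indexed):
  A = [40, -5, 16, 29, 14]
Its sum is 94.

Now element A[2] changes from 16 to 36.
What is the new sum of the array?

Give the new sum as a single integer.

Old value at index 2: 16
New value at index 2: 36
Delta = 36 - 16 = 20
New sum = old_sum + delta = 94 + (20) = 114

Answer: 114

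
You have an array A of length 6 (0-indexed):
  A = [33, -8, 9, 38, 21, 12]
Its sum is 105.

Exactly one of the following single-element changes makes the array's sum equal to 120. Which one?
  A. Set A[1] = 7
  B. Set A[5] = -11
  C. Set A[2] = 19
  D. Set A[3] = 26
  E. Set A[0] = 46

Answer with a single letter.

Answer: A

Derivation:
Option A: A[1] -8->7, delta=15, new_sum=105+(15)=120 <-- matches target
Option B: A[5] 12->-11, delta=-23, new_sum=105+(-23)=82
Option C: A[2] 9->19, delta=10, new_sum=105+(10)=115
Option D: A[3] 38->26, delta=-12, new_sum=105+(-12)=93
Option E: A[0] 33->46, delta=13, new_sum=105+(13)=118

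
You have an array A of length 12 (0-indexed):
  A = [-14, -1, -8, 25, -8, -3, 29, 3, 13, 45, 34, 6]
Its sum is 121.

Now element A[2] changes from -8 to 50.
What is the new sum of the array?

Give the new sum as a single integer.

Answer: 179

Derivation:
Old value at index 2: -8
New value at index 2: 50
Delta = 50 - -8 = 58
New sum = old_sum + delta = 121 + (58) = 179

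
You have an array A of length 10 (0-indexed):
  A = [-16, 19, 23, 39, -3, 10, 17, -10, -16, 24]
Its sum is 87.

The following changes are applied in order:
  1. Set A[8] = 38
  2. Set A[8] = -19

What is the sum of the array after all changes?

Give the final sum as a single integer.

Initial sum: 87
Change 1: A[8] -16 -> 38, delta = 54, sum = 141
Change 2: A[8] 38 -> -19, delta = -57, sum = 84

Answer: 84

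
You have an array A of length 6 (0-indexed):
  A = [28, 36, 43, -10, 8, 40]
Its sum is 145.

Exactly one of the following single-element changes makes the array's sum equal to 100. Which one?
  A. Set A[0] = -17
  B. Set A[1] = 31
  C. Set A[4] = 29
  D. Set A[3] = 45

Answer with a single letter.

Answer: A

Derivation:
Option A: A[0] 28->-17, delta=-45, new_sum=145+(-45)=100 <-- matches target
Option B: A[1] 36->31, delta=-5, new_sum=145+(-5)=140
Option C: A[4] 8->29, delta=21, new_sum=145+(21)=166
Option D: A[3] -10->45, delta=55, new_sum=145+(55)=200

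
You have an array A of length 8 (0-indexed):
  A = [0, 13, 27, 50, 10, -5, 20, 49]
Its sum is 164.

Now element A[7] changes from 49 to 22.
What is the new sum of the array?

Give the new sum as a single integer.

Old value at index 7: 49
New value at index 7: 22
Delta = 22 - 49 = -27
New sum = old_sum + delta = 164 + (-27) = 137

Answer: 137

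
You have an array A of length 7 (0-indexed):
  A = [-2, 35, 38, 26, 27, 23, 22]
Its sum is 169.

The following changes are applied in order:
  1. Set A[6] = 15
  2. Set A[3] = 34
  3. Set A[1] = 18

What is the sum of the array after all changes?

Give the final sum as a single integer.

Answer: 153

Derivation:
Initial sum: 169
Change 1: A[6] 22 -> 15, delta = -7, sum = 162
Change 2: A[3] 26 -> 34, delta = 8, sum = 170
Change 3: A[1] 35 -> 18, delta = -17, sum = 153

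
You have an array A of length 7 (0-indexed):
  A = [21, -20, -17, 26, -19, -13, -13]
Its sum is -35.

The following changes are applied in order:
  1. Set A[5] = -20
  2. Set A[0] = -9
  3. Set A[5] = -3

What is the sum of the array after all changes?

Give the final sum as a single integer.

Answer: -55

Derivation:
Initial sum: -35
Change 1: A[5] -13 -> -20, delta = -7, sum = -42
Change 2: A[0] 21 -> -9, delta = -30, sum = -72
Change 3: A[5] -20 -> -3, delta = 17, sum = -55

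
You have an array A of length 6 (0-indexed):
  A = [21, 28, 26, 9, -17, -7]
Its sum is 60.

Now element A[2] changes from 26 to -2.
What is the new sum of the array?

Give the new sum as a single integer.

Old value at index 2: 26
New value at index 2: -2
Delta = -2 - 26 = -28
New sum = old_sum + delta = 60 + (-28) = 32

Answer: 32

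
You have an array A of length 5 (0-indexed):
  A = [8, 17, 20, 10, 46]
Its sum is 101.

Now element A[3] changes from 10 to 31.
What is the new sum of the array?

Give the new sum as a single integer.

Answer: 122

Derivation:
Old value at index 3: 10
New value at index 3: 31
Delta = 31 - 10 = 21
New sum = old_sum + delta = 101 + (21) = 122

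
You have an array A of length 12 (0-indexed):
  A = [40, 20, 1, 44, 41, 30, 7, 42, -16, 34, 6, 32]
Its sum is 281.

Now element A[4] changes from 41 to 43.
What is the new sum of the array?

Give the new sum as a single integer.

Old value at index 4: 41
New value at index 4: 43
Delta = 43 - 41 = 2
New sum = old_sum + delta = 281 + (2) = 283

Answer: 283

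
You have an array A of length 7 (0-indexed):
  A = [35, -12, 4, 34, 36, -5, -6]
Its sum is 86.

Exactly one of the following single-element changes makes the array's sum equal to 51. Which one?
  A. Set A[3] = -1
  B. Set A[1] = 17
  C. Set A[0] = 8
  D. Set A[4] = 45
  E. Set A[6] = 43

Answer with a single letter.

Option A: A[3] 34->-1, delta=-35, new_sum=86+(-35)=51 <-- matches target
Option B: A[1] -12->17, delta=29, new_sum=86+(29)=115
Option C: A[0] 35->8, delta=-27, new_sum=86+(-27)=59
Option D: A[4] 36->45, delta=9, new_sum=86+(9)=95
Option E: A[6] -6->43, delta=49, new_sum=86+(49)=135

Answer: A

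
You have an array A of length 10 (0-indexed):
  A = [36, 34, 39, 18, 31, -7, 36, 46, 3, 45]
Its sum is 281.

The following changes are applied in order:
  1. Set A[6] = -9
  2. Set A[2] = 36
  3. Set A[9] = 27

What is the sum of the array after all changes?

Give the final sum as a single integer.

Initial sum: 281
Change 1: A[6] 36 -> -9, delta = -45, sum = 236
Change 2: A[2] 39 -> 36, delta = -3, sum = 233
Change 3: A[9] 45 -> 27, delta = -18, sum = 215

Answer: 215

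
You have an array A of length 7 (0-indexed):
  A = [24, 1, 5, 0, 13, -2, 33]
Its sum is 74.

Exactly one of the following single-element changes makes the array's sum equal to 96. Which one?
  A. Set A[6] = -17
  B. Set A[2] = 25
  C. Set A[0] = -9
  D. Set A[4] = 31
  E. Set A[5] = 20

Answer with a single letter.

Answer: E

Derivation:
Option A: A[6] 33->-17, delta=-50, new_sum=74+(-50)=24
Option B: A[2] 5->25, delta=20, new_sum=74+(20)=94
Option C: A[0] 24->-9, delta=-33, new_sum=74+(-33)=41
Option D: A[4] 13->31, delta=18, new_sum=74+(18)=92
Option E: A[5] -2->20, delta=22, new_sum=74+(22)=96 <-- matches target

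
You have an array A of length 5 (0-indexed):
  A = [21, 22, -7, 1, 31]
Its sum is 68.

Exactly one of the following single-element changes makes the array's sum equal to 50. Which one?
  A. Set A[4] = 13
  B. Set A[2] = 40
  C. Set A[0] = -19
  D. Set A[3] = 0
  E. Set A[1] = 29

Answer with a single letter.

Option A: A[4] 31->13, delta=-18, new_sum=68+(-18)=50 <-- matches target
Option B: A[2] -7->40, delta=47, new_sum=68+(47)=115
Option C: A[0] 21->-19, delta=-40, new_sum=68+(-40)=28
Option D: A[3] 1->0, delta=-1, new_sum=68+(-1)=67
Option E: A[1] 22->29, delta=7, new_sum=68+(7)=75

Answer: A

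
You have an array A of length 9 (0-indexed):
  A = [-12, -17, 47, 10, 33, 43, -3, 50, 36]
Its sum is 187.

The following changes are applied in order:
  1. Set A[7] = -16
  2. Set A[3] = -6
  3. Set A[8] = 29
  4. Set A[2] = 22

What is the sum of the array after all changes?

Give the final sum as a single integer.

Answer: 73

Derivation:
Initial sum: 187
Change 1: A[7] 50 -> -16, delta = -66, sum = 121
Change 2: A[3] 10 -> -6, delta = -16, sum = 105
Change 3: A[8] 36 -> 29, delta = -7, sum = 98
Change 4: A[2] 47 -> 22, delta = -25, sum = 73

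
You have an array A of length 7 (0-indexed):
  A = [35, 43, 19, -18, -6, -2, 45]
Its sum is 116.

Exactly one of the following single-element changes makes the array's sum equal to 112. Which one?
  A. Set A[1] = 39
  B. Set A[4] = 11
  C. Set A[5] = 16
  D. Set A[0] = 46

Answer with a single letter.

Option A: A[1] 43->39, delta=-4, new_sum=116+(-4)=112 <-- matches target
Option B: A[4] -6->11, delta=17, new_sum=116+(17)=133
Option C: A[5] -2->16, delta=18, new_sum=116+(18)=134
Option D: A[0] 35->46, delta=11, new_sum=116+(11)=127

Answer: A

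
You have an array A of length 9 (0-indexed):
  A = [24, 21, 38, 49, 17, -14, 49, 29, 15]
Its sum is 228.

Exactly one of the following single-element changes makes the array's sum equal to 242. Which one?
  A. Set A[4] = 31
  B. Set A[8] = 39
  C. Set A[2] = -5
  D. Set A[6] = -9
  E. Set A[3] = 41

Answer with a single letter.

Answer: A

Derivation:
Option A: A[4] 17->31, delta=14, new_sum=228+(14)=242 <-- matches target
Option B: A[8] 15->39, delta=24, new_sum=228+(24)=252
Option C: A[2] 38->-5, delta=-43, new_sum=228+(-43)=185
Option D: A[6] 49->-9, delta=-58, new_sum=228+(-58)=170
Option E: A[3] 49->41, delta=-8, new_sum=228+(-8)=220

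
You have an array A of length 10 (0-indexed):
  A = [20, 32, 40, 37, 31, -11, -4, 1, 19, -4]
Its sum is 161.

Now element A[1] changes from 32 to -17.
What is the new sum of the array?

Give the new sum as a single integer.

Answer: 112

Derivation:
Old value at index 1: 32
New value at index 1: -17
Delta = -17 - 32 = -49
New sum = old_sum + delta = 161 + (-49) = 112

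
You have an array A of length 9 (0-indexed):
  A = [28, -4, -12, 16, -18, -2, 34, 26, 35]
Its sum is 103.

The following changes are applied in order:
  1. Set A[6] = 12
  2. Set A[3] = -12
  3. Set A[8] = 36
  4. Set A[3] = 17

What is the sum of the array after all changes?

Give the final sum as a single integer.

Answer: 83

Derivation:
Initial sum: 103
Change 1: A[6] 34 -> 12, delta = -22, sum = 81
Change 2: A[3] 16 -> -12, delta = -28, sum = 53
Change 3: A[8] 35 -> 36, delta = 1, sum = 54
Change 4: A[3] -12 -> 17, delta = 29, sum = 83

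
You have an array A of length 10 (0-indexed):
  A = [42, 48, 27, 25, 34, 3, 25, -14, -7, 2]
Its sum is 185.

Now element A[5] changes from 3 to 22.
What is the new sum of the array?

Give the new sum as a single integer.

Old value at index 5: 3
New value at index 5: 22
Delta = 22 - 3 = 19
New sum = old_sum + delta = 185 + (19) = 204

Answer: 204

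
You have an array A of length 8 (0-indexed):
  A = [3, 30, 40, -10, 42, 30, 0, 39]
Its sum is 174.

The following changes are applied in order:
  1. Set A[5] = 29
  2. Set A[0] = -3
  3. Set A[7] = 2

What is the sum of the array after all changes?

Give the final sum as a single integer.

Initial sum: 174
Change 1: A[5] 30 -> 29, delta = -1, sum = 173
Change 2: A[0] 3 -> -3, delta = -6, sum = 167
Change 3: A[7] 39 -> 2, delta = -37, sum = 130

Answer: 130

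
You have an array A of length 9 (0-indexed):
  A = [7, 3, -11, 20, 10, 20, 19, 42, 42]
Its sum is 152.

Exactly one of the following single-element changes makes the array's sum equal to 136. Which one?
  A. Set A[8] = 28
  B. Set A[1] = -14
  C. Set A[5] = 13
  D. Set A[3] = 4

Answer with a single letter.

Option A: A[8] 42->28, delta=-14, new_sum=152+(-14)=138
Option B: A[1] 3->-14, delta=-17, new_sum=152+(-17)=135
Option C: A[5] 20->13, delta=-7, new_sum=152+(-7)=145
Option D: A[3] 20->4, delta=-16, new_sum=152+(-16)=136 <-- matches target

Answer: D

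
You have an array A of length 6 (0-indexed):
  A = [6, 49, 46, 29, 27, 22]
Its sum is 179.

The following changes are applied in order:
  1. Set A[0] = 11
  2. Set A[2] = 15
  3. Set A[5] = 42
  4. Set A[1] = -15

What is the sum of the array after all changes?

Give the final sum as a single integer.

Initial sum: 179
Change 1: A[0] 6 -> 11, delta = 5, sum = 184
Change 2: A[2] 46 -> 15, delta = -31, sum = 153
Change 3: A[5] 22 -> 42, delta = 20, sum = 173
Change 4: A[1] 49 -> -15, delta = -64, sum = 109

Answer: 109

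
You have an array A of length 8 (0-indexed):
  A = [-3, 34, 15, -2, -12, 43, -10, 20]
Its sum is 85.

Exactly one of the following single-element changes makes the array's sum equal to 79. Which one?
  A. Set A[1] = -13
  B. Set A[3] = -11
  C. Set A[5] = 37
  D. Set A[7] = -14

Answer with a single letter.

Option A: A[1] 34->-13, delta=-47, new_sum=85+(-47)=38
Option B: A[3] -2->-11, delta=-9, new_sum=85+(-9)=76
Option C: A[5] 43->37, delta=-6, new_sum=85+(-6)=79 <-- matches target
Option D: A[7] 20->-14, delta=-34, new_sum=85+(-34)=51

Answer: C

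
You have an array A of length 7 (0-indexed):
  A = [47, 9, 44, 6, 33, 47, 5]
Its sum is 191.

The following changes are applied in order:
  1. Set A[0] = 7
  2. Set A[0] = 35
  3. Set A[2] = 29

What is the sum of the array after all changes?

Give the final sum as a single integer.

Initial sum: 191
Change 1: A[0] 47 -> 7, delta = -40, sum = 151
Change 2: A[0] 7 -> 35, delta = 28, sum = 179
Change 3: A[2] 44 -> 29, delta = -15, sum = 164

Answer: 164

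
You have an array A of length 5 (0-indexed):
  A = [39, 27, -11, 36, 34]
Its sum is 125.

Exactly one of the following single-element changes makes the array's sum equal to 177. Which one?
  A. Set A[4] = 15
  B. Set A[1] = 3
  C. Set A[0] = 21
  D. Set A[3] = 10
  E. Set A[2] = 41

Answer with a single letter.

Option A: A[4] 34->15, delta=-19, new_sum=125+(-19)=106
Option B: A[1] 27->3, delta=-24, new_sum=125+(-24)=101
Option C: A[0] 39->21, delta=-18, new_sum=125+(-18)=107
Option D: A[3] 36->10, delta=-26, new_sum=125+(-26)=99
Option E: A[2] -11->41, delta=52, new_sum=125+(52)=177 <-- matches target

Answer: E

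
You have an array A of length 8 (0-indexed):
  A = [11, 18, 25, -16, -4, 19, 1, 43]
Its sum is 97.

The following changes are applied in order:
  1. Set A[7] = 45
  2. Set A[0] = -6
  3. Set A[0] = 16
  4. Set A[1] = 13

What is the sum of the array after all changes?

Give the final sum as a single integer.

Initial sum: 97
Change 1: A[7] 43 -> 45, delta = 2, sum = 99
Change 2: A[0] 11 -> -6, delta = -17, sum = 82
Change 3: A[0] -6 -> 16, delta = 22, sum = 104
Change 4: A[1] 18 -> 13, delta = -5, sum = 99

Answer: 99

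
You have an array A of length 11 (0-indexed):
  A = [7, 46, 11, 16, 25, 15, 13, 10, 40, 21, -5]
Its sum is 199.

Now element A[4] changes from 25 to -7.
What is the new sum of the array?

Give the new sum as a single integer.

Old value at index 4: 25
New value at index 4: -7
Delta = -7 - 25 = -32
New sum = old_sum + delta = 199 + (-32) = 167

Answer: 167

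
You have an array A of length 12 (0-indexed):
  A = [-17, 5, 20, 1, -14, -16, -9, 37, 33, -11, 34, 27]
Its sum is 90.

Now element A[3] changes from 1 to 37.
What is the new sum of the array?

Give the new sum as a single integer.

Answer: 126

Derivation:
Old value at index 3: 1
New value at index 3: 37
Delta = 37 - 1 = 36
New sum = old_sum + delta = 90 + (36) = 126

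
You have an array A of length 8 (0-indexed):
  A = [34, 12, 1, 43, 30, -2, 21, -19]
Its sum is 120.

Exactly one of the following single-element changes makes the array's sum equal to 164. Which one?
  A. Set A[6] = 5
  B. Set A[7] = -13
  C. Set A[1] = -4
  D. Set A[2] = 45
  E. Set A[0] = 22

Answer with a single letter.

Option A: A[6] 21->5, delta=-16, new_sum=120+(-16)=104
Option B: A[7] -19->-13, delta=6, new_sum=120+(6)=126
Option C: A[1] 12->-4, delta=-16, new_sum=120+(-16)=104
Option D: A[2] 1->45, delta=44, new_sum=120+(44)=164 <-- matches target
Option E: A[0] 34->22, delta=-12, new_sum=120+(-12)=108

Answer: D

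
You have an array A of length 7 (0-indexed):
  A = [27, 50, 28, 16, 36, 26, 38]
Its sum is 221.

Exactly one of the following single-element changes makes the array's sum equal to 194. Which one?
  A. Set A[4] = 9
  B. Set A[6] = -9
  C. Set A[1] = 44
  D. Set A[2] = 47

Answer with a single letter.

Answer: A

Derivation:
Option A: A[4] 36->9, delta=-27, new_sum=221+(-27)=194 <-- matches target
Option B: A[6] 38->-9, delta=-47, new_sum=221+(-47)=174
Option C: A[1] 50->44, delta=-6, new_sum=221+(-6)=215
Option D: A[2] 28->47, delta=19, new_sum=221+(19)=240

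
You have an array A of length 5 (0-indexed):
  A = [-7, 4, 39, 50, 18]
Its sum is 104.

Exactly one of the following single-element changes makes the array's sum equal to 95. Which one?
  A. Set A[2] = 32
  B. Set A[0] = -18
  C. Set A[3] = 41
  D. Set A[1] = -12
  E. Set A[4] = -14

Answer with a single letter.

Answer: C

Derivation:
Option A: A[2] 39->32, delta=-7, new_sum=104+(-7)=97
Option B: A[0] -7->-18, delta=-11, new_sum=104+(-11)=93
Option C: A[3] 50->41, delta=-9, new_sum=104+(-9)=95 <-- matches target
Option D: A[1] 4->-12, delta=-16, new_sum=104+(-16)=88
Option E: A[4] 18->-14, delta=-32, new_sum=104+(-32)=72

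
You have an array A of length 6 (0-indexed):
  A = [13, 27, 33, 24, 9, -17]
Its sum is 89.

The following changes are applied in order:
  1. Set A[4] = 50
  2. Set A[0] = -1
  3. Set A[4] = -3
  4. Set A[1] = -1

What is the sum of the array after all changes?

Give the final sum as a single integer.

Answer: 35

Derivation:
Initial sum: 89
Change 1: A[4] 9 -> 50, delta = 41, sum = 130
Change 2: A[0] 13 -> -1, delta = -14, sum = 116
Change 3: A[4] 50 -> -3, delta = -53, sum = 63
Change 4: A[1] 27 -> -1, delta = -28, sum = 35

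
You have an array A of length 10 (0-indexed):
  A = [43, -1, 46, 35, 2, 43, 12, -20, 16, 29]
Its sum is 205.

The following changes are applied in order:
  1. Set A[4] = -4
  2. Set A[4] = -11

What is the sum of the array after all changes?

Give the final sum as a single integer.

Answer: 192

Derivation:
Initial sum: 205
Change 1: A[4] 2 -> -4, delta = -6, sum = 199
Change 2: A[4] -4 -> -11, delta = -7, sum = 192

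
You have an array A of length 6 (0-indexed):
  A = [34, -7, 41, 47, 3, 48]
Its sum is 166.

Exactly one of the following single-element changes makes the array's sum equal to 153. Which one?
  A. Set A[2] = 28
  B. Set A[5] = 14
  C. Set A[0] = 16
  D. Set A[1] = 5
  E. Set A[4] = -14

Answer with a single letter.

Option A: A[2] 41->28, delta=-13, new_sum=166+(-13)=153 <-- matches target
Option B: A[5] 48->14, delta=-34, new_sum=166+(-34)=132
Option C: A[0] 34->16, delta=-18, new_sum=166+(-18)=148
Option D: A[1] -7->5, delta=12, new_sum=166+(12)=178
Option E: A[4] 3->-14, delta=-17, new_sum=166+(-17)=149

Answer: A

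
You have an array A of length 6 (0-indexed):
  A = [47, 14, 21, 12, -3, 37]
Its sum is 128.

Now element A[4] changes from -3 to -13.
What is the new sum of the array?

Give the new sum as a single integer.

Answer: 118

Derivation:
Old value at index 4: -3
New value at index 4: -13
Delta = -13 - -3 = -10
New sum = old_sum + delta = 128 + (-10) = 118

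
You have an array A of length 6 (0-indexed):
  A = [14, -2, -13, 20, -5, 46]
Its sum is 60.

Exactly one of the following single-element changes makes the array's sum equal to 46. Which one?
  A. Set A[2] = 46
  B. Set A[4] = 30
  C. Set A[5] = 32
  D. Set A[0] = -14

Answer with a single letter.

Option A: A[2] -13->46, delta=59, new_sum=60+(59)=119
Option B: A[4] -5->30, delta=35, new_sum=60+(35)=95
Option C: A[5] 46->32, delta=-14, new_sum=60+(-14)=46 <-- matches target
Option D: A[0] 14->-14, delta=-28, new_sum=60+(-28)=32

Answer: C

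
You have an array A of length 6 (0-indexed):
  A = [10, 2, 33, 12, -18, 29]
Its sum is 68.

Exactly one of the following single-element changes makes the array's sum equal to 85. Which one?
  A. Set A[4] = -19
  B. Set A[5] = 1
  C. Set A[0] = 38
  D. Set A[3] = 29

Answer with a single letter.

Option A: A[4] -18->-19, delta=-1, new_sum=68+(-1)=67
Option B: A[5] 29->1, delta=-28, new_sum=68+(-28)=40
Option C: A[0] 10->38, delta=28, new_sum=68+(28)=96
Option D: A[3] 12->29, delta=17, new_sum=68+(17)=85 <-- matches target

Answer: D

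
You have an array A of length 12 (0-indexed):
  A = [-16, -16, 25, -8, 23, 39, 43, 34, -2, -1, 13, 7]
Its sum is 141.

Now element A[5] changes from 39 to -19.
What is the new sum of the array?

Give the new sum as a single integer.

Old value at index 5: 39
New value at index 5: -19
Delta = -19 - 39 = -58
New sum = old_sum + delta = 141 + (-58) = 83

Answer: 83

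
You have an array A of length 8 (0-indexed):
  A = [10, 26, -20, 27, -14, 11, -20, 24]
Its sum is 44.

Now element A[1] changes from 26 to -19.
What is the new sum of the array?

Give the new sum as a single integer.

Answer: -1

Derivation:
Old value at index 1: 26
New value at index 1: -19
Delta = -19 - 26 = -45
New sum = old_sum + delta = 44 + (-45) = -1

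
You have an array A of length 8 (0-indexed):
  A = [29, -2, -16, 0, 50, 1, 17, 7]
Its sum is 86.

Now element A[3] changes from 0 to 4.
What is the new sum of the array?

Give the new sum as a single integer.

Old value at index 3: 0
New value at index 3: 4
Delta = 4 - 0 = 4
New sum = old_sum + delta = 86 + (4) = 90

Answer: 90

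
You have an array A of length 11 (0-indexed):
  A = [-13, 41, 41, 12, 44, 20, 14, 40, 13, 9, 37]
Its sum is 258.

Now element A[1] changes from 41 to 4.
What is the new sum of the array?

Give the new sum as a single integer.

Answer: 221

Derivation:
Old value at index 1: 41
New value at index 1: 4
Delta = 4 - 41 = -37
New sum = old_sum + delta = 258 + (-37) = 221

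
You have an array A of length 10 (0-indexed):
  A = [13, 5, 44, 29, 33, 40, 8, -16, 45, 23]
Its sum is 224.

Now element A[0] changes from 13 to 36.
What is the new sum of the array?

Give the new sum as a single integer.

Answer: 247

Derivation:
Old value at index 0: 13
New value at index 0: 36
Delta = 36 - 13 = 23
New sum = old_sum + delta = 224 + (23) = 247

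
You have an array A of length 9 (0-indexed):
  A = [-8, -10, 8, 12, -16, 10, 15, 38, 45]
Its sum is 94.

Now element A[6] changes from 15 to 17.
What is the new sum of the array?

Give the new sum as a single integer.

Old value at index 6: 15
New value at index 6: 17
Delta = 17 - 15 = 2
New sum = old_sum + delta = 94 + (2) = 96

Answer: 96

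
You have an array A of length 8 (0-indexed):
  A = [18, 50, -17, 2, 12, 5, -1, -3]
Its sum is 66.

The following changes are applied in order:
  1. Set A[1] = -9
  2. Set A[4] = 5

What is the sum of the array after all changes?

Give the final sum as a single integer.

Initial sum: 66
Change 1: A[1] 50 -> -9, delta = -59, sum = 7
Change 2: A[4] 12 -> 5, delta = -7, sum = 0

Answer: 0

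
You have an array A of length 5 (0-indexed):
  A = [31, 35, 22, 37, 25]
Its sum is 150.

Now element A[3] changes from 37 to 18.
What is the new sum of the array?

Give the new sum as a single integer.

Old value at index 3: 37
New value at index 3: 18
Delta = 18 - 37 = -19
New sum = old_sum + delta = 150 + (-19) = 131

Answer: 131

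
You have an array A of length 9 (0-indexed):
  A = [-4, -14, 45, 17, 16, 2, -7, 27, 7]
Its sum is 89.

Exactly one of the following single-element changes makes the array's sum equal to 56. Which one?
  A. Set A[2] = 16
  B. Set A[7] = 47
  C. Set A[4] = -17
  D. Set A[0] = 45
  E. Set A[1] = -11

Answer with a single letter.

Answer: C

Derivation:
Option A: A[2] 45->16, delta=-29, new_sum=89+(-29)=60
Option B: A[7] 27->47, delta=20, new_sum=89+(20)=109
Option C: A[4] 16->-17, delta=-33, new_sum=89+(-33)=56 <-- matches target
Option D: A[0] -4->45, delta=49, new_sum=89+(49)=138
Option E: A[1] -14->-11, delta=3, new_sum=89+(3)=92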